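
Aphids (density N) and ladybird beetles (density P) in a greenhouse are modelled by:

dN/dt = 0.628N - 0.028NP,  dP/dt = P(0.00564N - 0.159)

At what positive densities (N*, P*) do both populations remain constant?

Set dP/dt = 0 with P > 0: 0.00564N - 0.159 = 0, so N* = 0.159/0.00564 = 28.2.
Set dN/dt = 0 with N > 0: 0.628 - 0.028P = 0, so P* = 0.628/0.028 = 22.4.

N* ≈ 28.2, P* ≈ 22.4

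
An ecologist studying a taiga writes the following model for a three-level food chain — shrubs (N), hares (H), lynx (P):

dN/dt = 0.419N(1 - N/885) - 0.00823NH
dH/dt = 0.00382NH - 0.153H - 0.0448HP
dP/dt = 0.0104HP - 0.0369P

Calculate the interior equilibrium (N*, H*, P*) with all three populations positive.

From dP/dt = 0: 0.0104H* = 0.0369, so H* = 3.55.
From dN/dt = 0: 0.419(1 - N*/885) = 0.00823·3.55, giving N* = 885·(1 - 0.0697) = 823.
From dH/dt = 0: 0.00382·823 - 0.153 = 0.0448P*, so P* = 2.99/0.0448 = 66.8.

N* ≈ 823, H* ≈ 3.55, P* ≈ 66.8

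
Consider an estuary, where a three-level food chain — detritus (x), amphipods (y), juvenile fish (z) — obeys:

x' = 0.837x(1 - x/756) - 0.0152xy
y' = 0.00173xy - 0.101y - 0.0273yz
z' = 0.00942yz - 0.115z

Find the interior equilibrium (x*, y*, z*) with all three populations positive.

x* ≈ 588, y* ≈ 12.2, z* ≈ 33.6

From dz/dt = 0: 0.00942y* = 0.115, so y* = 12.2.
From dx/dt = 0: 0.837(1 - x*/756) = 0.0152·12.2, giving x* = 756·(1 - 0.222) = 588.
From dy/dt = 0: 0.00173·588 - 0.101 = 0.0273z*, so z* = 0.917/0.0273 = 33.6.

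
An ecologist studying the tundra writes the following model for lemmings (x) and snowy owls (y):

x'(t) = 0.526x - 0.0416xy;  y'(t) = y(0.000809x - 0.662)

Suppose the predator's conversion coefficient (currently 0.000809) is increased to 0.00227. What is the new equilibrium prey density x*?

At the interior fixed point, setting dy/dt = 0 with y > 0 fixes x* = (predator death rate)/(xy coefficient) — independent of the other coefficients.
With the change, x* = 0.662/0.00227 = 292; it falls from 818.

x* ≈ 292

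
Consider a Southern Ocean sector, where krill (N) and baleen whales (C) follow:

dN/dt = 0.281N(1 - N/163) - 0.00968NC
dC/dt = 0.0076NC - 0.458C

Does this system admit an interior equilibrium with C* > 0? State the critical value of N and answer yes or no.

Threshold N = 60.3; K > 60.3, so yes, the predator persists.

The predator equation gives dC/dt > 0 only when N > 0.458/0.0076 = 60.3.
Without the predator, N → K = 163. Since 163 > 60.3, the predator can invade and persist.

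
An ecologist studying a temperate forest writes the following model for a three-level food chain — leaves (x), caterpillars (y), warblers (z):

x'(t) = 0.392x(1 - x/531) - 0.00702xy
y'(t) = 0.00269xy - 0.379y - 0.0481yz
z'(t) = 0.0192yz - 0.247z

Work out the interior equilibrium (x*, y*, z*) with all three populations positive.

From dz/dt = 0: 0.0192y* = 0.247, so y* = 12.9.
From dx/dt = 0: 0.392(1 - x*/531) = 0.00702·12.9, giving x* = 531·(1 - 0.23) = 409.
From dy/dt = 0: 0.00269·409 - 0.379 = 0.0481z*, so z* = 0.72/0.0481 = 15.

x* ≈ 409, y* ≈ 12.9, z* ≈ 15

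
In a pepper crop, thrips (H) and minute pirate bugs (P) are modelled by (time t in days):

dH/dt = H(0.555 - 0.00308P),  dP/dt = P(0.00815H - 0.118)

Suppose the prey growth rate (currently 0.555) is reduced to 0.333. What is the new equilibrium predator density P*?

At the interior fixed point, setting dH/dt = 0 with H > 0 fixes P* = (prey growth rate)/(HP coefficient) — independent of the other coefficients.
With the change, P* = 0.333/0.00308 = 108; it falls from 180.

P* ≈ 108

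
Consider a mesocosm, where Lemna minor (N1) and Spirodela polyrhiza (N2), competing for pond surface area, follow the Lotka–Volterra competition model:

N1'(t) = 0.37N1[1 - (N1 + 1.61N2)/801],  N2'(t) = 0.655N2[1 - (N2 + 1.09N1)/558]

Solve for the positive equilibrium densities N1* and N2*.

Setting both brackets to zero gives the nullclines N1 + 1.61N2 = 801 and 1.09N1 + N2 = 558.
Substituting N2 = 558 - 1.09N1 into the first: N1(1 - 1.61·1.09) = 801 - 1.61·558.
So N1* = -97.4/-0.755 = 129, and then N2* = 558 - 1.09·129 = 417.

N1* ≈ 129, N2* ≈ 417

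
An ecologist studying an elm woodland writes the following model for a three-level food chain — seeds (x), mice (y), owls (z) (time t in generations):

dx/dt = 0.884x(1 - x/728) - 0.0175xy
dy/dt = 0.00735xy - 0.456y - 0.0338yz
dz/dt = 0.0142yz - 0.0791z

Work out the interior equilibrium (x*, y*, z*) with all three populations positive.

x* ≈ 648, y* ≈ 5.57, z* ≈ 127

From dz/dt = 0: 0.0142y* = 0.0791, so y* = 5.57.
From dx/dt = 0: 0.884(1 - x*/728) = 0.0175·5.57, giving x* = 728·(1 - 0.11) = 648.
From dy/dt = 0: 0.00735·648 - 0.456 = 0.0338z*, so z* = 4.3/0.0338 = 127.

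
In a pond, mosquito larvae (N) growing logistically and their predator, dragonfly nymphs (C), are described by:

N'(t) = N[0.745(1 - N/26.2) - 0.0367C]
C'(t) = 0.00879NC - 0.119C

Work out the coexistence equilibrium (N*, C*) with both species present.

From dC/dt = 0 with C > 0: 0.00879N* = 0.119, so N* = 13.5.
Substitute into dN/dt = 0: 0.745(1 - 13.5/26.2) = 0.0367C*.
The bracket is 0.483, giving C* = 0.36/0.0367 = 9.81.

N* ≈ 13.5, C* ≈ 9.81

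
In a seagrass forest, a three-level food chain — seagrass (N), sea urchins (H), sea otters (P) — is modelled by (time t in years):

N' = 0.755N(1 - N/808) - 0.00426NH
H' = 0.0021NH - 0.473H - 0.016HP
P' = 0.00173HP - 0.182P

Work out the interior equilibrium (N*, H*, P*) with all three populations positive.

From dP/dt = 0: 0.00173H* = 0.182, so H* = 105.
From dN/dt = 0: 0.755(1 - N*/808) = 0.00426·105, giving N* = 808·(1 - 0.594) = 328.
From dH/dt = 0: 0.0021·328 - 0.473 = 0.016P*, so P* = 0.217/0.016 = 13.5.

N* ≈ 328, H* ≈ 105, P* ≈ 13.5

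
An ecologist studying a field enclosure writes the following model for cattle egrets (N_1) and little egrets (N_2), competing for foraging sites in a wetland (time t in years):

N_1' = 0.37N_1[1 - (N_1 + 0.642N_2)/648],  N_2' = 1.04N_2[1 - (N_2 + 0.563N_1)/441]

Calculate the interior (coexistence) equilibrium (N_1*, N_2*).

Setting both brackets to zero gives the nullclines N_1 + 0.642N_2 = 648 and 0.563N_1 + N_2 = 441.
Substituting N_2 = 441 - 0.563N_1 into the first: N_1(1 - 0.642·0.563) = 648 - 0.642·441.
So N_1* = 365/0.639 = 571, and then N_2* = 441 - 0.563·571 = 119.

N_1* ≈ 571, N_2* ≈ 119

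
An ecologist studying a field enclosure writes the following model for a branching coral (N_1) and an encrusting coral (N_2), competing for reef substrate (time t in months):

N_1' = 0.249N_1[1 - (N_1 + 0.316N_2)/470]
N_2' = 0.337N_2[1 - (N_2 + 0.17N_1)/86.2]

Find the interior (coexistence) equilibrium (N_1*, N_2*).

Setting both brackets to zero gives the nullclines N_1 + 0.316N_2 = 470 and 0.17N_1 + N_2 = 86.2.
Substituting N_2 = 86.2 - 0.17N_1 into the first: N_1(1 - 0.316·0.17) = 470 - 0.316·86.2.
So N_1* = 443/0.946 = 468, and then N_2* = 86.2 - 0.17·468 = 6.66.

N_1* ≈ 468, N_2* ≈ 6.66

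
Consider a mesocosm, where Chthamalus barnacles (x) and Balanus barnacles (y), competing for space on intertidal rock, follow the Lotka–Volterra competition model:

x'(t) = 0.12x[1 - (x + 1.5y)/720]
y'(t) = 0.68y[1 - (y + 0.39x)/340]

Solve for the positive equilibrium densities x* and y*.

Setting both brackets to zero gives the nullclines x + 1.5y = 720 and 0.39x + y = 340.
Substituting y = 340 - 0.39x into the first: x(1 - 1.5·0.39) = 720 - 1.5·340.
So x* = 210/0.415 = 506, and then y* = 340 - 0.39·506 = 143.

x* ≈ 506, y* ≈ 143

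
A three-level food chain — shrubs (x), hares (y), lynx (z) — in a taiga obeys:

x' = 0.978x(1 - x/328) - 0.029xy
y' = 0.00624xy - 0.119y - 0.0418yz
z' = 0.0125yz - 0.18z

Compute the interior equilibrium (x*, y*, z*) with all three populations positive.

From dz/dt = 0: 0.0125y* = 0.18, so y* = 14.4.
From dx/dt = 0: 0.978(1 - x*/328) = 0.029·14.4, giving x* = 328·(1 - 0.427) = 188.
From dy/dt = 0: 0.00624·188 - 0.119 = 0.0418z*, so z* = 1.05/0.0418 = 25.2.

x* ≈ 188, y* ≈ 14.4, z* ≈ 25.2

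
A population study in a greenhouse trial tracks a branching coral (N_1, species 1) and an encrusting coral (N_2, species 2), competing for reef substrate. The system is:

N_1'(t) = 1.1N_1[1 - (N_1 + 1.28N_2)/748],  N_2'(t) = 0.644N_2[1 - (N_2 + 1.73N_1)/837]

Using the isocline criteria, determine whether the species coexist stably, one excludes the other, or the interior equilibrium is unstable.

Compare the nullcline intercepts: K1/α12 = 748/1.28 = 584 < K2 = 837; K2/α21 = 837/1.73 = 484 < K1 = 748.
Since both are reversed, neither can invade when rare; the interior point is a saddle.

unstable coexistence (outcome depends on initial conditions)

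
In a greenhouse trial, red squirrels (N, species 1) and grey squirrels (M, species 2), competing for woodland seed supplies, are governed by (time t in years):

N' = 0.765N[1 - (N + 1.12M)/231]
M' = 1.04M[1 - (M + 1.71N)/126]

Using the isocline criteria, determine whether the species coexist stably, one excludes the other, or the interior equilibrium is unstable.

Compare the nullcline intercepts: K1/α12 = 231/1.12 = 206 > K2 = 126; K2/α21 = 126/1.71 = 73.7 < K1 = 231.
Since the inequalities point opposite ways, species 1 can invade but species 2 cannot.

species 1 excludes species 2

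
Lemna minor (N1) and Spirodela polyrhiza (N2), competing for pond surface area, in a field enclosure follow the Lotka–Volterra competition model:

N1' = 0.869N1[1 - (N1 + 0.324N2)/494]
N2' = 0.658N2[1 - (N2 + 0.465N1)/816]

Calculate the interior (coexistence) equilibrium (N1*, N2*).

Setting both brackets to zero gives the nullclines N1 + 0.324N2 = 494 and 0.465N1 + N2 = 816.
Substituting N2 = 816 - 0.465N1 into the first: N1(1 - 0.324·0.465) = 494 - 0.324·816.
So N1* = 230/0.849 = 270, and then N2* = 816 - 0.465·270 = 690.

N1* ≈ 270, N2* ≈ 690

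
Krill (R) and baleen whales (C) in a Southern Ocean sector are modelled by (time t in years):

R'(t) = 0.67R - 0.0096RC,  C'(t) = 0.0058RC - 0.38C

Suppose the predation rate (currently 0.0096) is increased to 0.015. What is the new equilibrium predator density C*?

At the interior fixed point, setting dR/dt = 0 with R > 0 fixes C* = (prey growth rate)/(RC coefficient) — independent of the other coefficients.
With the change, C* = 0.67/0.015 = 44.7; it falls from 69.8.

C* ≈ 44.7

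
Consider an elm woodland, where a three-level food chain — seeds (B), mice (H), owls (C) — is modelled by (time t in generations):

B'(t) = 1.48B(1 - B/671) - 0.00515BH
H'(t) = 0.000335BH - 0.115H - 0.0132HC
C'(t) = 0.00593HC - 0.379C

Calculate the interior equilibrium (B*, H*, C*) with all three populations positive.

From dC/dt = 0: 0.00593H* = 0.379, so H* = 63.9.
From dB/dt = 0: 1.48(1 - B*/671) = 0.00515·63.9, giving B* = 671·(1 - 0.222) = 522.
From dH/dt = 0: 0.000335·522 - 0.115 = 0.0132C*, so C* = 0.0598/0.0132 = 4.53.

B* ≈ 522, H* ≈ 63.9, C* ≈ 4.53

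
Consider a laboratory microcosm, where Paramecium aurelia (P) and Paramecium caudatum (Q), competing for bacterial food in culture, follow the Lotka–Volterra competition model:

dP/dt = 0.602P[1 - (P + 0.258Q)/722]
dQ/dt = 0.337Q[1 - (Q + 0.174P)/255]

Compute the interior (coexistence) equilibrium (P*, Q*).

P* ≈ 687, Q* ≈ 135

Setting both brackets to zero gives the nullclines P + 0.258Q = 722 and 0.174P + Q = 255.
Substituting Q = 255 - 0.174P into the first: P(1 - 0.258·0.174) = 722 - 0.258·255.
So P* = 656/0.955 = 687, and then Q* = 255 - 0.174·687 = 135.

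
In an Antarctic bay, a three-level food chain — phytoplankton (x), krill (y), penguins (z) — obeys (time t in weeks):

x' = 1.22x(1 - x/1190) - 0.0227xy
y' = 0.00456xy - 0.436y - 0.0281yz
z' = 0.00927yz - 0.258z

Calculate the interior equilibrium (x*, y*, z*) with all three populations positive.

From dz/dt = 0: 0.00927y* = 0.258, so y* = 27.8.
From dx/dt = 0: 1.22(1 - x*/1190) = 0.0227·27.8, giving x* = 1190·(1 - 0.518) = 574.
From dy/dt = 0: 0.00456·574 - 0.436 = 0.0281z*, so z* = 2.18/0.0281 = 77.6.

x* ≈ 574, y* ≈ 27.8, z* ≈ 77.6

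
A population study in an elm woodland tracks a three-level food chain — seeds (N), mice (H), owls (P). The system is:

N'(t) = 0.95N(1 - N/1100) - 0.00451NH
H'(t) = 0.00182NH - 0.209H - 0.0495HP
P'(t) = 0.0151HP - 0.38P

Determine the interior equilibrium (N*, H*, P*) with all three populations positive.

N* ≈ 969, H* ≈ 25.2, P* ≈ 31.4

From dP/dt = 0: 0.0151H* = 0.38, so H* = 25.2.
From dN/dt = 0: 0.95(1 - N*/1100) = 0.00451·25.2, giving N* = 1100·(1 - 0.119) = 969.
From dH/dt = 0: 0.00182·969 - 0.209 = 0.0495P*, so P* = 1.55/0.0495 = 31.4.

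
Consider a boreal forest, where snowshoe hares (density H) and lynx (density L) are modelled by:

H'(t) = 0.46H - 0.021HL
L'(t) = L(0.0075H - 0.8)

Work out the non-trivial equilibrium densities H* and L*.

H* ≈ 107, L* ≈ 21.9

Set dL/dt = 0 with L > 0: 0.0075H - 0.8 = 0, so H* = 0.8/0.0075 = 107.
Set dH/dt = 0 with H > 0: 0.46 - 0.021L = 0, so L* = 0.46/0.021 = 21.9.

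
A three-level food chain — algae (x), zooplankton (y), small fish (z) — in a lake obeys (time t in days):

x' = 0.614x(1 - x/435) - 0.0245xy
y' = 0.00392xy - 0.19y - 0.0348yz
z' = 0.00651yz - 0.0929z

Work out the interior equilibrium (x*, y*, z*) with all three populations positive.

From dz/dt = 0: 0.00651y* = 0.0929, so y* = 14.3.
From dx/dt = 0: 0.614(1 - x*/435) = 0.0245·14.3, giving x* = 435·(1 - 0.569) = 187.
From dy/dt = 0: 0.00392·187 - 0.19 = 0.0348z*, so z* = 0.544/0.0348 = 15.6.

x* ≈ 187, y* ≈ 14.3, z* ≈ 15.6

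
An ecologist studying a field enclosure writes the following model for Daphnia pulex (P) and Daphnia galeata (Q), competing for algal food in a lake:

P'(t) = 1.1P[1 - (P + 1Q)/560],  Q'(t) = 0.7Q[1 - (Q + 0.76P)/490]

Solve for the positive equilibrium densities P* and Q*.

Setting both brackets to zero gives the nullclines P + 1Q = 560 and 0.76P + Q = 490.
Substituting Q = 490 - 0.76P into the first: P(1 - 1·0.76) = 560 - 1·490.
So P* = 70/0.24 = 292, and then Q* = 490 - 0.76·292 = 268.

P* ≈ 292, Q* ≈ 268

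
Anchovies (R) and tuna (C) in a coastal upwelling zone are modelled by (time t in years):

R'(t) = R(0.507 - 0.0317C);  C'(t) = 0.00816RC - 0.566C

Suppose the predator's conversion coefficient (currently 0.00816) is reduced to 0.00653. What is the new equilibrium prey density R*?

At the interior fixed point, setting dC/dt = 0 with C > 0 fixes R* = (predator death rate)/(RC coefficient) — independent of the other coefficients.
With the change, R* = 0.566/0.00653 = 86.7; it rises from 69.4.

R* ≈ 86.7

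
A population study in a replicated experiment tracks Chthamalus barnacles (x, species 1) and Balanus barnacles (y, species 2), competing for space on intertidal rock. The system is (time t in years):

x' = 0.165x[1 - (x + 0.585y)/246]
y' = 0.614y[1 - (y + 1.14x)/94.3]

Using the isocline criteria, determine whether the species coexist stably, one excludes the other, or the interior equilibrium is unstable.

species 1 excludes species 2

Compare the nullcline intercepts: K1/α12 = 246/0.585 = 421 > K2 = 94.3; K2/α21 = 94.3/1.14 = 82.7 < K1 = 246.
Since the inequalities point opposite ways, species 1 can invade but species 2 cannot.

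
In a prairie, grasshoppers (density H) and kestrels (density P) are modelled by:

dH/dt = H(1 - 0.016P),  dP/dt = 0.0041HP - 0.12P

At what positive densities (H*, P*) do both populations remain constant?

H* ≈ 29.3, P* ≈ 62.5

Set dP/dt = 0 with P > 0: 0.0041H - 0.12 = 0, so H* = 0.12/0.0041 = 29.3.
Set dH/dt = 0 with H > 0: 1 - 0.016P = 0, so P* = 1/0.016 = 62.5.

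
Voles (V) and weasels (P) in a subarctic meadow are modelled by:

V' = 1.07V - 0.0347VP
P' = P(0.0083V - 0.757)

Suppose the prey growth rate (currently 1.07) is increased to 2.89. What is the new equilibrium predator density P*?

At the interior fixed point, setting dV/dt = 0 with V > 0 fixes P* = (prey growth rate)/(VP coefficient) — independent of the other coefficients.
With the change, P* = 2.89/0.0347 = 83.3; it rises from 30.8.

P* ≈ 83.3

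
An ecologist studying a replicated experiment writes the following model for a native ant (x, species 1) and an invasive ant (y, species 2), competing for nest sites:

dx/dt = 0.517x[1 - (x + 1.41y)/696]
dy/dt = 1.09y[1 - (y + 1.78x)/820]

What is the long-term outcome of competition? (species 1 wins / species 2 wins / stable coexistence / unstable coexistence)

Compare the nullcline intercepts: K1/α12 = 696/1.41 = 494 < K2 = 820; K2/α21 = 820/1.78 = 461 < K1 = 696.
Since both are reversed, neither can invade when rare; the interior point is a saddle.

unstable coexistence (outcome depends on initial conditions)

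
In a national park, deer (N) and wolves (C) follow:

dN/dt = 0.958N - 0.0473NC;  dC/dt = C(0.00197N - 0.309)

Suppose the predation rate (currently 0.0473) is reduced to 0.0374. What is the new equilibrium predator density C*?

C* ≈ 25.6

At the interior fixed point, setting dN/dt = 0 with N > 0 fixes C* = (prey growth rate)/(NC coefficient) — independent of the other coefficients.
With the change, C* = 0.958/0.0374 = 25.6; it rises from 20.3.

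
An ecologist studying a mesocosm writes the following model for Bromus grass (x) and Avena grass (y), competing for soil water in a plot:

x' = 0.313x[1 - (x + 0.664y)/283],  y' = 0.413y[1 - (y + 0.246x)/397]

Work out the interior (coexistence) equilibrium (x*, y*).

x* ≈ 23.2, y* ≈ 391

Setting both brackets to zero gives the nullclines x + 0.664y = 283 and 0.246x + y = 397.
Substituting y = 397 - 0.246x into the first: x(1 - 0.664·0.246) = 283 - 0.664·397.
So x* = 19.4/0.837 = 23.2, and then y* = 397 - 0.246·23.2 = 391.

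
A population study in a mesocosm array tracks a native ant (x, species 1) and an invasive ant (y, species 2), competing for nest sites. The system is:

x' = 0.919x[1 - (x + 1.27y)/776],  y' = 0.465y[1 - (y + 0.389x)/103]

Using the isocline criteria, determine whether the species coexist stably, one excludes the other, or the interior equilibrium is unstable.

Compare the nullcline intercepts: K1/α12 = 776/1.27 = 611 > K2 = 103; K2/α21 = 103/0.389 = 265 < K1 = 776.
Since the inequalities point opposite ways, species 1 can invade but species 2 cannot.

species 1 excludes species 2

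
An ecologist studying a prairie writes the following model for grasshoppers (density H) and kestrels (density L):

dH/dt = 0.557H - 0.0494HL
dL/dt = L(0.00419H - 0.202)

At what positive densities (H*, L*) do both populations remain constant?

Set dL/dt = 0 with L > 0: 0.00419H - 0.202 = 0, so H* = 0.202/0.00419 = 48.2.
Set dH/dt = 0 with H > 0: 0.557 - 0.0494L = 0, so L* = 0.557/0.0494 = 11.3.

H* ≈ 48.2, L* ≈ 11.3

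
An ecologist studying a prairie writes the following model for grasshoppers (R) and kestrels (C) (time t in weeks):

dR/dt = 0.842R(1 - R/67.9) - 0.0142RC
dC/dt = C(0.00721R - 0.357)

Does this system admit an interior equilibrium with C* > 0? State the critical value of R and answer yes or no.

Threshold R = 49.5; K > 49.5, so yes, the predator persists.

The predator equation gives dC/dt > 0 only when R > 0.357/0.00721 = 49.5.
Without the predator, R → K = 67.9. Since 67.9 > 49.5, the predator can invade and persist.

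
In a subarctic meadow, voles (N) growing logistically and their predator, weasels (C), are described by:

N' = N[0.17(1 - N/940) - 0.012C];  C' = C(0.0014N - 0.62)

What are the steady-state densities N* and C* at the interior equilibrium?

From dC/dt = 0 with C > 0: 0.0014N* = 0.62, so N* = 443.
Substitute into dN/dt = 0: 0.17(1 - 443/940) = 0.012C*.
The bracket is 0.529, giving C* = 0.0899/0.012 = 7.49.

N* ≈ 443, C* ≈ 7.49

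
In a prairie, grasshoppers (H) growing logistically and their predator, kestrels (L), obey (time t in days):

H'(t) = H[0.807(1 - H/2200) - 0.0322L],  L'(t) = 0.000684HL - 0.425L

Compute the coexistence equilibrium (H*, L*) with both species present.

H* ≈ 621, L* ≈ 18

From dL/dt = 0 with L > 0: 0.000684H* = 0.425, so H* = 621.
Substitute into dH/dt = 0: 0.807(1 - 621/2200) = 0.0322L*.
The bracket is 0.718, giving L* = 0.579/0.0322 = 18.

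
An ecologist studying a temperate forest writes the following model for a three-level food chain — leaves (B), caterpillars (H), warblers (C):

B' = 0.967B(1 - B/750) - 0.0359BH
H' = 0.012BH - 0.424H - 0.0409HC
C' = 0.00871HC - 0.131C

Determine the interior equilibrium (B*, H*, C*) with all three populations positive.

From dC/dt = 0: 0.00871H* = 0.131, so H* = 15.
From dB/dt = 0: 0.967(1 - B*/750) = 0.0359·15, giving B* = 750·(1 - 0.558) = 331.
From dH/dt = 0: 0.012·331 - 0.424 = 0.0409C*, so C* = 3.55/0.0409 = 86.8.

B* ≈ 331, H* ≈ 15, C* ≈ 86.8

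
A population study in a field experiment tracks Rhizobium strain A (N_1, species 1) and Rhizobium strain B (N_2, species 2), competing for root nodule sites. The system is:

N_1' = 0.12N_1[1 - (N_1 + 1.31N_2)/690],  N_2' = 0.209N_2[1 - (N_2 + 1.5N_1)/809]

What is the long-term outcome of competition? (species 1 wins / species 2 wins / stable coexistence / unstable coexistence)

unstable coexistence (outcome depends on initial conditions)

Compare the nullcline intercepts: K1/α12 = 690/1.31 = 527 < K2 = 809; K2/α21 = 809/1.5 = 539 < K1 = 690.
Since both are reversed, neither can invade when rare; the interior point is a saddle.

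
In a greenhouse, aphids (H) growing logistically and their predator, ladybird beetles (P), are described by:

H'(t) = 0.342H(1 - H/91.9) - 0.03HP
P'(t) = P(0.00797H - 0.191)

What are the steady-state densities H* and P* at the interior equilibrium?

H* ≈ 24, P* ≈ 8.43

From dP/dt = 0 with P > 0: 0.00797H* = 0.191, so H* = 24.
Substitute into dH/dt = 0: 0.342(1 - 24/91.9) = 0.03P*.
The bracket is 0.739, giving P* = 0.253/0.03 = 8.43.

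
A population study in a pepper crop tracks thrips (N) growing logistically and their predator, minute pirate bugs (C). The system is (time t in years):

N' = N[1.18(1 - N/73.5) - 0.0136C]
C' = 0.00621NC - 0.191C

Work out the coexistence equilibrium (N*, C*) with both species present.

N* ≈ 30.8, C* ≈ 50.5

From dC/dt = 0 with C > 0: 0.00621N* = 0.191, so N* = 30.8.
Substitute into dN/dt = 0: 1.18(1 - 30.8/73.5) = 0.0136C*.
The bracket is 0.582, giving C* = 0.686/0.0136 = 50.5.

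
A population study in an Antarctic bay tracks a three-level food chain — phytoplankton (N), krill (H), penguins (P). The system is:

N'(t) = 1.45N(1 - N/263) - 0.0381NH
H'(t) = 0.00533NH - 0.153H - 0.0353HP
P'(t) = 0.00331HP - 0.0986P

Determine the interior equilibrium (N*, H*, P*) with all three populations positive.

N* ≈ 57.1, H* ≈ 29.8, P* ≈ 4.29

From dP/dt = 0: 0.00331H* = 0.0986, so H* = 29.8.
From dN/dt = 0: 1.45(1 - N*/263) = 0.0381·29.8, giving N* = 263·(1 - 0.783) = 57.1.
From dH/dt = 0: 0.00533·57.1 - 0.153 = 0.0353P*, so P* = 0.152/0.0353 = 4.29.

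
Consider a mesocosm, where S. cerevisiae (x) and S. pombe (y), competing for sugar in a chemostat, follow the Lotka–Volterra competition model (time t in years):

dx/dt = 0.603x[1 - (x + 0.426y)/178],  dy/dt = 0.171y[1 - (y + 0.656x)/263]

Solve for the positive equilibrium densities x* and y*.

Setting both brackets to zero gives the nullclines x + 0.426y = 178 and 0.656x + y = 263.
Substituting y = 263 - 0.656x into the first: x(1 - 0.426·0.656) = 178 - 0.426·263.
So x* = 66/0.721 = 91.5, and then y* = 263 - 0.656·91.5 = 203.

x* ≈ 91.5, y* ≈ 203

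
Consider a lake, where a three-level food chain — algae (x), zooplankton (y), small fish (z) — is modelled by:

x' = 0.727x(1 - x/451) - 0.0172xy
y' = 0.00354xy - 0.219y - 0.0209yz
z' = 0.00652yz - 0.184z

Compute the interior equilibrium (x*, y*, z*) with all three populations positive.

x* ≈ 150, y* ≈ 28.2, z* ≈ 14.9

From dz/dt = 0: 0.00652y* = 0.184, so y* = 28.2.
From dx/dt = 0: 0.727(1 - x*/451) = 0.0172·28.2, giving x* = 451·(1 - 0.668) = 150.
From dy/dt = 0: 0.00354·150 - 0.219 = 0.0209z*, so z* = 0.312/0.0209 = 14.9.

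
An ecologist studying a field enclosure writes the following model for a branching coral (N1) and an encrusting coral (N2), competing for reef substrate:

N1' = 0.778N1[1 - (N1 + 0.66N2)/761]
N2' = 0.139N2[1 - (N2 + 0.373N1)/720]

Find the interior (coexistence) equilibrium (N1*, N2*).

N1* ≈ 379, N2* ≈ 579

Setting both brackets to zero gives the nullclines N1 + 0.66N2 = 761 and 0.373N1 + N2 = 720.
Substituting N2 = 720 - 0.373N1 into the first: N1(1 - 0.66·0.373) = 761 - 0.66·720.
So N1* = 286/0.754 = 379, and then N2* = 720 - 0.373·379 = 579.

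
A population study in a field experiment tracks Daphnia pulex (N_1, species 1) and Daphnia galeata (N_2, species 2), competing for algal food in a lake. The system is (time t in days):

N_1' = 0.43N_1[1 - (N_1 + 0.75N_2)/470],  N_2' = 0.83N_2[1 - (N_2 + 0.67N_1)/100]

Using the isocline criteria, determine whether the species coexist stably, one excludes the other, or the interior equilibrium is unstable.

species 1 excludes species 2

Compare the nullcline intercepts: K1/α12 = 470/0.75 = 627 > K2 = 100; K2/α21 = 100/0.67 = 149 < K1 = 470.
Since the inequalities point opposite ways, species 1 can invade but species 2 cannot.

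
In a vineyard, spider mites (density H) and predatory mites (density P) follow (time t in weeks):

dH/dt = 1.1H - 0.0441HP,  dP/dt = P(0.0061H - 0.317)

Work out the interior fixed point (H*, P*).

H* ≈ 52, P* ≈ 24.9

Set dP/dt = 0 with P > 0: 0.0061H - 0.317 = 0, so H* = 0.317/0.0061 = 52.
Set dH/dt = 0 with H > 0: 1.1 - 0.0441P = 0, so P* = 1.1/0.0441 = 24.9.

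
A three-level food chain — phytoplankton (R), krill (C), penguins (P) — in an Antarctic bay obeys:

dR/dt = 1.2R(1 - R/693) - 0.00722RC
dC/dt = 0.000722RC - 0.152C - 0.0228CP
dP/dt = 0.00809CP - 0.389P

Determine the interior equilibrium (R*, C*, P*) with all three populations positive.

From dP/dt = 0: 0.00809C* = 0.389, so C* = 48.1.
From dR/dt = 0: 1.2(1 - R*/693) = 0.00722·48.1, giving R* = 693·(1 - 0.289) = 493.
From dC/dt = 0: 0.000722·493 - 0.152 = 0.0228P*, so P* = 0.204/0.0228 = 8.93.

R* ≈ 493, C* ≈ 48.1, P* ≈ 8.93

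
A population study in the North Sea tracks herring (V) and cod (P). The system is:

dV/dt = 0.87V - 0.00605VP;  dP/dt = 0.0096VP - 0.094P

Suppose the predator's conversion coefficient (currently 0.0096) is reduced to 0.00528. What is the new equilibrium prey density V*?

At the interior fixed point, setting dP/dt = 0 with P > 0 fixes V* = (predator death rate)/(VP coefficient) — independent of the other coefficients.
With the change, V* = 0.094/0.00528 = 17.8; it rises from 9.79.

V* ≈ 17.8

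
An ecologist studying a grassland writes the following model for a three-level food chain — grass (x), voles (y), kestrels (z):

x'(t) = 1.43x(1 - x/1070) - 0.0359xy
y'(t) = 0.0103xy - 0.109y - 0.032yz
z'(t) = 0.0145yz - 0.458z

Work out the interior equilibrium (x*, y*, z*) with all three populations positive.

x* ≈ 222, y* ≈ 31.6, z* ≈ 67.9

From dz/dt = 0: 0.0145y* = 0.458, so y* = 31.6.
From dx/dt = 0: 1.43(1 - x*/1070) = 0.0359·31.6, giving x* = 1070·(1 - 0.793) = 222.
From dy/dt = 0: 0.0103·222 - 0.109 = 0.032z*, so z* = 2.17/0.032 = 67.9.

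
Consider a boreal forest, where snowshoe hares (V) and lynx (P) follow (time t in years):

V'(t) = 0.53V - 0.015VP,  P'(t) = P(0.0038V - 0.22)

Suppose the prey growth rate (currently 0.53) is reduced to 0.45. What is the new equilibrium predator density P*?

P* ≈ 30

At the interior fixed point, setting dV/dt = 0 with V > 0 fixes P* = (prey growth rate)/(VP coefficient) — independent of the other coefficients.
With the change, P* = 0.45/0.015 = 30; it falls from 35.3.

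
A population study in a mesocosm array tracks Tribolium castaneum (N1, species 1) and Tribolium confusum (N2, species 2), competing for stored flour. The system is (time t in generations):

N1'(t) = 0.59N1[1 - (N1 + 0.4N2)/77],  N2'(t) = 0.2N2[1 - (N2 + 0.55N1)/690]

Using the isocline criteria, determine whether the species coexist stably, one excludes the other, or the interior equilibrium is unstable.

Compare the nullcline intercepts: K1/α12 = 77/0.4 = 192 < K2 = 690; K2/α21 = 690/0.55 = 1250 > K1 = 77.
Since the inequalities point opposite ways, species 2 can invade but species 1 cannot.

species 2 excludes species 1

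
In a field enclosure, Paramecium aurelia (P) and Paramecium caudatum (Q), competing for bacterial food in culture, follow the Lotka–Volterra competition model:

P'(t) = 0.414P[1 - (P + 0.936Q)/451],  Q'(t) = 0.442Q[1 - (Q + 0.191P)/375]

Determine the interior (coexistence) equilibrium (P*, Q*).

Setting both brackets to zero gives the nullclines P + 0.936Q = 451 and 0.191P + Q = 375.
Substituting Q = 375 - 0.191P into the first: P(1 - 0.936·0.191) = 451 - 0.936·375.
So P* = 100/0.821 = 122, and then Q* = 375 - 0.191·122 = 352.

P* ≈ 122, Q* ≈ 352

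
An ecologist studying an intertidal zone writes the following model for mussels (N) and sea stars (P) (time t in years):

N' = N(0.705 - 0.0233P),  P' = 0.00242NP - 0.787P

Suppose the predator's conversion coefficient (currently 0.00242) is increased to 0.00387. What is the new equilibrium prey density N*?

At the interior fixed point, setting dP/dt = 0 with P > 0 fixes N* = (predator death rate)/(NP coefficient) — independent of the other coefficients.
With the change, N* = 0.787/0.00387 = 203; it falls from 325.

N* ≈ 203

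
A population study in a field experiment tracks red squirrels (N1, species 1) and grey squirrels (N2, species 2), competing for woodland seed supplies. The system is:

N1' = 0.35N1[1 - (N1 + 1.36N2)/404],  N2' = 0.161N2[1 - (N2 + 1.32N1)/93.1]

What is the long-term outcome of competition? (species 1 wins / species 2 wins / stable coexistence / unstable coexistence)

Compare the nullcline intercepts: K1/α12 = 404/1.36 = 297 > K2 = 93.1; K2/α21 = 93.1/1.32 = 70.5 < K1 = 404.
Since the inequalities point opposite ways, species 1 can invade but species 2 cannot.

species 1 excludes species 2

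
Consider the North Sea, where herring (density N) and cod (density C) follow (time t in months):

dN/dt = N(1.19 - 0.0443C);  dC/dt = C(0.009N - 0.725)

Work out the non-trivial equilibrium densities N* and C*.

Set dC/dt = 0 with C > 0: 0.009N - 0.725 = 0, so N* = 0.725/0.009 = 80.6.
Set dN/dt = 0 with N > 0: 1.19 - 0.0443C = 0, so C* = 1.19/0.0443 = 26.9.

N* ≈ 80.6, C* ≈ 26.9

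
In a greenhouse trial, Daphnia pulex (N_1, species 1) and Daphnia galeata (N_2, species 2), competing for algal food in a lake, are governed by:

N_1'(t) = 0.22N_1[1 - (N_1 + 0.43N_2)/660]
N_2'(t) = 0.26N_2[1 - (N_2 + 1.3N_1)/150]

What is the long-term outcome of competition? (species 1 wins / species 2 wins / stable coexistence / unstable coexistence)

Compare the nullcline intercepts: K1/α12 = 660/0.43 = 1530 > K2 = 150; K2/α21 = 150/1.3 = 115 < K1 = 660.
Since the inequalities point opposite ways, species 1 can invade but species 2 cannot.

species 1 excludes species 2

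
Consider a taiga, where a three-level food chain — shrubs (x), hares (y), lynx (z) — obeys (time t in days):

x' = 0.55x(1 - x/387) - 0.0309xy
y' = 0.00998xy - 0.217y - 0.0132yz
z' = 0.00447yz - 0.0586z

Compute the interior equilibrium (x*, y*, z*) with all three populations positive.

x* ≈ 102, y* ≈ 13.1, z* ≈ 60.7

From dz/dt = 0: 0.00447y* = 0.0586, so y* = 13.1.
From dx/dt = 0: 0.55(1 - x*/387) = 0.0309·13.1, giving x* = 387·(1 - 0.737) = 102.
From dy/dt = 0: 0.00998·102 - 0.217 = 0.0132z*, so z* = 0.801/0.0132 = 60.7.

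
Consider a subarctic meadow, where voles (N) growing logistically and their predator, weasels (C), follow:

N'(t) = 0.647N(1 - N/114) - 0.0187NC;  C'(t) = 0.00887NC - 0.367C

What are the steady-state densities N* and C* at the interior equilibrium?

From dC/dt = 0 with C > 0: 0.00887N* = 0.367, so N* = 41.4.
Substitute into dN/dt = 0: 0.647(1 - 41.4/114) = 0.0187C*.
The bracket is 0.637, giving C* = 0.412/0.0187 = 22.

N* ≈ 41.4, C* ≈ 22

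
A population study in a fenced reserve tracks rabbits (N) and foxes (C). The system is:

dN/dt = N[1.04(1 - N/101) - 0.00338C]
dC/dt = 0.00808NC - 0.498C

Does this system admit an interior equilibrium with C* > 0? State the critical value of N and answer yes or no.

Threshold N = 61.6; K > 61.6, so yes, the predator persists.

The predator equation gives dC/dt > 0 only when N > 0.498/0.00808 = 61.6.
Without the predator, N → K = 101. Since 101 > 61.6, the predator can invade and persist.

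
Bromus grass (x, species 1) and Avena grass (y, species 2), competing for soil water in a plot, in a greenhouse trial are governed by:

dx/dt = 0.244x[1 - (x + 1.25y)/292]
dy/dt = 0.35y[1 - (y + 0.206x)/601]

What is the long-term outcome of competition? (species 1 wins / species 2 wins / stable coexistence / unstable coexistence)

species 2 excludes species 1

Compare the nullcline intercepts: K1/α12 = 292/1.25 = 234 < K2 = 601; K2/α21 = 601/0.206 = 2920 > K1 = 292.
Since the inequalities point opposite ways, species 2 can invade but species 1 cannot.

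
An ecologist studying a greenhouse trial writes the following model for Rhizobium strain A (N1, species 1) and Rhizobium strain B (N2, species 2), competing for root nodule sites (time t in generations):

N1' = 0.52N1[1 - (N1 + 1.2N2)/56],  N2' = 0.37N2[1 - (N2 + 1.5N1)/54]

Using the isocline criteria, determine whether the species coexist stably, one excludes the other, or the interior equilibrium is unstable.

Compare the nullcline intercepts: K1/α12 = 56/1.2 = 46.7 < K2 = 54; K2/α21 = 54/1.5 = 36 < K1 = 56.
Since both are reversed, neither can invade when rare; the interior point is a saddle.

unstable coexistence (outcome depends on initial conditions)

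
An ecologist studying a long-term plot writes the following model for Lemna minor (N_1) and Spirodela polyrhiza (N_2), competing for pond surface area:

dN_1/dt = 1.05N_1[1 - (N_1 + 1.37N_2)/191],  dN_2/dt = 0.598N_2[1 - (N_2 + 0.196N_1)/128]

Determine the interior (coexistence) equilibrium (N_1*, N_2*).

Setting both brackets to zero gives the nullclines N_1 + 1.37N_2 = 191 and 0.196N_1 + N_2 = 128.
Substituting N_2 = 128 - 0.196N_1 into the first: N_1(1 - 1.37·0.196) = 191 - 1.37·128.
So N_1* = 15.6/0.731 = 21.4, and then N_2* = 128 - 0.196·21.4 = 124.

N_1* ≈ 21.4, N_2* ≈ 124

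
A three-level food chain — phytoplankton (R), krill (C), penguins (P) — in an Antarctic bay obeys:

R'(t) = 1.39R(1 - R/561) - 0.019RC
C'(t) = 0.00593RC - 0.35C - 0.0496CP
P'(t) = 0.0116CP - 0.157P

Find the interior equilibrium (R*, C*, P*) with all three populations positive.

R* ≈ 457, C* ≈ 13.5, P* ≈ 47.6

From dP/dt = 0: 0.0116C* = 0.157, so C* = 13.5.
From dR/dt = 0: 1.39(1 - R*/561) = 0.019·13.5, giving R* = 561·(1 - 0.185) = 457.
From dC/dt = 0: 0.00593·457 - 0.35 = 0.0496P*, so P* = 2.36/0.0496 = 47.6.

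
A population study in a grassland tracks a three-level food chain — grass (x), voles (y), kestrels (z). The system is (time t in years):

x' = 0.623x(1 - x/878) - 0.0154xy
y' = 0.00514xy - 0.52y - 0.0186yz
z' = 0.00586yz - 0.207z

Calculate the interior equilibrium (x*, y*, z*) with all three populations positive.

From dz/dt = 0: 0.00586y* = 0.207, so y* = 35.3.
From dx/dt = 0: 0.623(1 - x*/878) = 0.0154·35.3, giving x* = 878·(1 - 0.873) = 111.
From dy/dt = 0: 0.00514·111 - 0.52 = 0.0186z*, so z* = 0.0523/0.0186 = 2.81.

x* ≈ 111, y* ≈ 35.3, z* ≈ 2.81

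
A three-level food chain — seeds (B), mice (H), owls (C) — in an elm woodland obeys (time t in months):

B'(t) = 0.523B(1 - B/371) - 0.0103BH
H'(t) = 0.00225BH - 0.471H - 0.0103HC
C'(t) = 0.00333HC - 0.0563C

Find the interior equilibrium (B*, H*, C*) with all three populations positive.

From dC/dt = 0: 0.00333H* = 0.0563, so H* = 16.9.
From dB/dt = 0: 0.523(1 - B*/371) = 0.0103·16.9, giving B* = 371·(1 - 0.333) = 247.
From dH/dt = 0: 0.00225·247 - 0.471 = 0.0103C*, so C* = 0.0858/0.0103 = 8.33.

B* ≈ 247, H* ≈ 16.9, C* ≈ 8.33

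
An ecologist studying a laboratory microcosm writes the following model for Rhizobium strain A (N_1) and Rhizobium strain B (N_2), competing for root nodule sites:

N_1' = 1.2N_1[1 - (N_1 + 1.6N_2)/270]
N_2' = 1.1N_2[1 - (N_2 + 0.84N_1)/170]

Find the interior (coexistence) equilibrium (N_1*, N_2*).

Setting both brackets to zero gives the nullclines N_1 + 1.6N_2 = 270 and 0.84N_1 + N_2 = 170.
Substituting N_2 = 170 - 0.84N_1 into the first: N_1(1 - 1.6·0.84) = 270 - 1.6·170.
So N_1* = -2/-0.344 = 5.81, and then N_2* = 170 - 0.84·5.81 = 165.

N_1* ≈ 5.81, N_2* ≈ 165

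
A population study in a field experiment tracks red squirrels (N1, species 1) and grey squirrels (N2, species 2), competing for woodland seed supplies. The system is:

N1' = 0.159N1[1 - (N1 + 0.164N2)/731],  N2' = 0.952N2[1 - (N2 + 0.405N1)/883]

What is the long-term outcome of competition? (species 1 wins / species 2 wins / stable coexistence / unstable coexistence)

stable coexistence

Compare the nullcline intercepts: K1/α12 = 731/0.164 = 4460 > K2 = 883; K2/α21 = 883/0.405 = 2180 > K1 = 731.
Since both inequalities hold, each species can invade when rare, so the interior equilibrium is stable.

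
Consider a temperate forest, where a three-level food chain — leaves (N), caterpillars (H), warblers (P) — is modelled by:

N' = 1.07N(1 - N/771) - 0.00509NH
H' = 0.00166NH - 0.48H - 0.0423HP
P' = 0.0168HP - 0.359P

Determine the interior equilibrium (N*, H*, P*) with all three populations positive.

N* ≈ 693, H* ≈ 21.4, P* ≈ 15.8

From dP/dt = 0: 0.0168H* = 0.359, so H* = 21.4.
From dN/dt = 0: 1.07(1 - N*/771) = 0.00509·21.4, giving N* = 771·(1 - 0.102) = 693.
From dH/dt = 0: 0.00166·693 - 0.48 = 0.0423P*, so P* = 0.67/0.0423 = 15.8.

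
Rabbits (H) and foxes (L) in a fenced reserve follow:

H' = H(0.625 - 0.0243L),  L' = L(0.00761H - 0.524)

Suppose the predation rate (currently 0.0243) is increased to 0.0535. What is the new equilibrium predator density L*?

At the interior fixed point, setting dH/dt = 0 with H > 0 fixes L* = (prey growth rate)/(HL coefficient) — independent of the other coefficients.
With the change, L* = 0.625/0.0535 = 11.7; it falls from 25.7.

L* ≈ 11.7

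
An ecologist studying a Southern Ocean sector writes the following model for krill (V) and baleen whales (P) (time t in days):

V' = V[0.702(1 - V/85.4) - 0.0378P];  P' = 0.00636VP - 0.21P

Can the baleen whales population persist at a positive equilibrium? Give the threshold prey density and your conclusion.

Threshold V = 33; K > 33, so yes, the predator persists.

The predator equation gives dP/dt > 0 only when V > 0.21/0.00636 = 33.
Without the predator, V → K = 85.4. Since 85.4 > 33, the predator can invade and persist.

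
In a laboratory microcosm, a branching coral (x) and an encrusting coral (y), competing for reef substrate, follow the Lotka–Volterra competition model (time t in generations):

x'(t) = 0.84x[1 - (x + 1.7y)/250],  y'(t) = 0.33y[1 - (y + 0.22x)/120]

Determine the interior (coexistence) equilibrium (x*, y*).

Setting both brackets to zero gives the nullclines x + 1.7y = 250 and 0.22x + y = 120.
Substituting y = 120 - 0.22x into the first: x(1 - 1.7·0.22) = 250 - 1.7·120.
So x* = 46/0.626 = 73.5, and then y* = 120 - 0.22·73.5 = 104.

x* ≈ 73.5, y* ≈ 104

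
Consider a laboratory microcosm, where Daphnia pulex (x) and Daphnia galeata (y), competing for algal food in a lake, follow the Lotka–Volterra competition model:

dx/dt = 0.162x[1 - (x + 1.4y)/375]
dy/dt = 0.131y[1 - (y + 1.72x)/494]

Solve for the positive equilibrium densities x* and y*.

Setting both brackets to zero gives the nullclines x + 1.4y = 375 and 1.72x + y = 494.
Substituting y = 494 - 1.72x into the first: x(1 - 1.4·1.72) = 375 - 1.4·494.
So x* = -317/-1.41 = 225, and then y* = 494 - 1.72·225 = 107.

x* ≈ 225, y* ≈ 107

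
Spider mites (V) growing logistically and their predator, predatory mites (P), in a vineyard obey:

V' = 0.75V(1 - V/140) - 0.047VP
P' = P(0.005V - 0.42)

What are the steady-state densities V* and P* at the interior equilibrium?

From dP/dt = 0 with P > 0: 0.005V* = 0.42, so V* = 84.
Substitute into dV/dt = 0: 0.75(1 - 84/140) = 0.047P*.
The bracket is 0.4, giving P* = 0.3/0.047 = 6.38.

V* ≈ 84, P* ≈ 6.38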